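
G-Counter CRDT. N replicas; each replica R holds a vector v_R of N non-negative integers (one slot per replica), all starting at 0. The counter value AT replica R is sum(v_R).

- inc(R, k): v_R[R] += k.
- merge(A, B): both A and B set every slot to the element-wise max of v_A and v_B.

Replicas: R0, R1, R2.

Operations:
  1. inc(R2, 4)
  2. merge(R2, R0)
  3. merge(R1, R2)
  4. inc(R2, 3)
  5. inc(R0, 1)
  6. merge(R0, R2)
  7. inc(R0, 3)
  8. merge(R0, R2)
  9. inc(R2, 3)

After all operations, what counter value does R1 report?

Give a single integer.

Op 1: inc R2 by 4 -> R2=(0,0,4) value=4
Op 2: merge R2<->R0 -> R2=(0,0,4) R0=(0,0,4)
Op 3: merge R1<->R2 -> R1=(0,0,4) R2=(0,0,4)
Op 4: inc R2 by 3 -> R2=(0,0,7) value=7
Op 5: inc R0 by 1 -> R0=(1,0,4) value=5
Op 6: merge R0<->R2 -> R0=(1,0,7) R2=(1,0,7)
Op 7: inc R0 by 3 -> R0=(4,0,7) value=11
Op 8: merge R0<->R2 -> R0=(4,0,7) R2=(4,0,7)
Op 9: inc R2 by 3 -> R2=(4,0,10) value=14

Answer: 4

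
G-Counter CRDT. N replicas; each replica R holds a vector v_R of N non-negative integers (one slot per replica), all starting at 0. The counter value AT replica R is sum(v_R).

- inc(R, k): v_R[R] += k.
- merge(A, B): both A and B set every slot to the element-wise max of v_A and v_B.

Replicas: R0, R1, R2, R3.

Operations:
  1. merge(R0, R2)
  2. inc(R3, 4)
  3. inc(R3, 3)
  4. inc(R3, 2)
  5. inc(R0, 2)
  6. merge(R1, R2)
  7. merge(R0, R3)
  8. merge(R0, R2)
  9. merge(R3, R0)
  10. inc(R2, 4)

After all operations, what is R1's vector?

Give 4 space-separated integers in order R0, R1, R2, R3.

Op 1: merge R0<->R2 -> R0=(0,0,0,0) R2=(0,0,0,0)
Op 2: inc R3 by 4 -> R3=(0,0,0,4) value=4
Op 3: inc R3 by 3 -> R3=(0,0,0,7) value=7
Op 4: inc R3 by 2 -> R3=(0,0,0,9) value=9
Op 5: inc R0 by 2 -> R0=(2,0,0,0) value=2
Op 6: merge R1<->R2 -> R1=(0,0,0,0) R2=(0,0,0,0)
Op 7: merge R0<->R3 -> R0=(2,0,0,9) R3=(2,0,0,9)
Op 8: merge R0<->R2 -> R0=(2,0,0,9) R2=(2,0,0,9)
Op 9: merge R3<->R0 -> R3=(2,0,0,9) R0=(2,0,0,9)
Op 10: inc R2 by 4 -> R2=(2,0,4,9) value=15

Answer: 0 0 0 0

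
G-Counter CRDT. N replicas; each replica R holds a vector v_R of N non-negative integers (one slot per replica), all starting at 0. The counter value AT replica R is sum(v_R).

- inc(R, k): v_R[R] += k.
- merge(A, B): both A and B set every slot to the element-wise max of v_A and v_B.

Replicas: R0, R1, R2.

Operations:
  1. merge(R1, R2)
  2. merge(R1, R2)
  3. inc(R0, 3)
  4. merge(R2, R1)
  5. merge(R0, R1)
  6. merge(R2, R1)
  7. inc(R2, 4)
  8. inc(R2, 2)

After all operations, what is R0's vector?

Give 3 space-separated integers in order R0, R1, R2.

Answer: 3 0 0

Derivation:
Op 1: merge R1<->R2 -> R1=(0,0,0) R2=(0,0,0)
Op 2: merge R1<->R2 -> R1=(0,0,0) R2=(0,0,0)
Op 3: inc R0 by 3 -> R0=(3,0,0) value=3
Op 4: merge R2<->R1 -> R2=(0,0,0) R1=(0,0,0)
Op 5: merge R0<->R1 -> R0=(3,0,0) R1=(3,0,0)
Op 6: merge R2<->R1 -> R2=(3,0,0) R1=(3,0,0)
Op 7: inc R2 by 4 -> R2=(3,0,4) value=7
Op 8: inc R2 by 2 -> R2=(3,0,6) value=9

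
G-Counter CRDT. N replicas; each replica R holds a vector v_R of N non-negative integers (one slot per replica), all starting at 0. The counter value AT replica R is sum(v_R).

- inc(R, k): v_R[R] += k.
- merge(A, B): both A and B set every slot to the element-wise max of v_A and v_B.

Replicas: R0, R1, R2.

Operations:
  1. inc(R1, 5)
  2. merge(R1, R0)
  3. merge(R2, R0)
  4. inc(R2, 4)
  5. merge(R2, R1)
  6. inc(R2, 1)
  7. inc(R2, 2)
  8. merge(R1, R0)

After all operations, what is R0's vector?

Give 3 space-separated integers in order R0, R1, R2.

Answer: 0 5 4

Derivation:
Op 1: inc R1 by 5 -> R1=(0,5,0) value=5
Op 2: merge R1<->R0 -> R1=(0,5,0) R0=(0,5,0)
Op 3: merge R2<->R0 -> R2=(0,5,0) R0=(0,5,0)
Op 4: inc R2 by 4 -> R2=(0,5,4) value=9
Op 5: merge R2<->R1 -> R2=(0,5,4) R1=(0,5,4)
Op 6: inc R2 by 1 -> R2=(0,5,5) value=10
Op 7: inc R2 by 2 -> R2=(0,5,7) value=12
Op 8: merge R1<->R0 -> R1=(0,5,4) R0=(0,5,4)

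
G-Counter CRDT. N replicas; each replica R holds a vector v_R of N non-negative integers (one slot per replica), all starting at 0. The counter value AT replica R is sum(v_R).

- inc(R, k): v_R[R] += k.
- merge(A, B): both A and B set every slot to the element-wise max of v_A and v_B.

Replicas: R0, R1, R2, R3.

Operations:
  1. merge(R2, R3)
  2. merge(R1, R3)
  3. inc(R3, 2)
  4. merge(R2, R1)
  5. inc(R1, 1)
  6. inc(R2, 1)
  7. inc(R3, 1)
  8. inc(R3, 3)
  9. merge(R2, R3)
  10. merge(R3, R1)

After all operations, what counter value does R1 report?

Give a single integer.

Answer: 8

Derivation:
Op 1: merge R2<->R3 -> R2=(0,0,0,0) R3=(0,0,0,0)
Op 2: merge R1<->R3 -> R1=(0,0,0,0) R3=(0,0,0,0)
Op 3: inc R3 by 2 -> R3=(0,0,0,2) value=2
Op 4: merge R2<->R1 -> R2=(0,0,0,0) R1=(0,0,0,0)
Op 5: inc R1 by 1 -> R1=(0,1,0,0) value=1
Op 6: inc R2 by 1 -> R2=(0,0,1,0) value=1
Op 7: inc R3 by 1 -> R3=(0,0,0,3) value=3
Op 8: inc R3 by 3 -> R3=(0,0,0,6) value=6
Op 9: merge R2<->R3 -> R2=(0,0,1,6) R3=(0,0,1,6)
Op 10: merge R3<->R1 -> R3=(0,1,1,6) R1=(0,1,1,6)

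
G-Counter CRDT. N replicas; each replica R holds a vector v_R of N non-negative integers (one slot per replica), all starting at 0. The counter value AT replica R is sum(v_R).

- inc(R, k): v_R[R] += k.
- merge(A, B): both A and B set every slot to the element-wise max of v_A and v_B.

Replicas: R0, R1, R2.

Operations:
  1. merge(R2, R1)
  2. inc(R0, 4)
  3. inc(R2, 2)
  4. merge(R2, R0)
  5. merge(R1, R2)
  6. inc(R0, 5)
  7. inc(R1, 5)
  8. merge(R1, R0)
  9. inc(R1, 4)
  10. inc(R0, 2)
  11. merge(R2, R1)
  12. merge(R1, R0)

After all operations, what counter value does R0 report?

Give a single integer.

Answer: 22

Derivation:
Op 1: merge R2<->R1 -> R2=(0,0,0) R1=(0,0,0)
Op 2: inc R0 by 4 -> R0=(4,0,0) value=4
Op 3: inc R2 by 2 -> R2=(0,0,2) value=2
Op 4: merge R2<->R0 -> R2=(4,0,2) R0=(4,0,2)
Op 5: merge R1<->R2 -> R1=(4,0,2) R2=(4,0,2)
Op 6: inc R0 by 5 -> R0=(9,0,2) value=11
Op 7: inc R1 by 5 -> R1=(4,5,2) value=11
Op 8: merge R1<->R0 -> R1=(9,5,2) R0=(9,5,2)
Op 9: inc R1 by 4 -> R1=(9,9,2) value=20
Op 10: inc R0 by 2 -> R0=(11,5,2) value=18
Op 11: merge R2<->R1 -> R2=(9,9,2) R1=(9,9,2)
Op 12: merge R1<->R0 -> R1=(11,9,2) R0=(11,9,2)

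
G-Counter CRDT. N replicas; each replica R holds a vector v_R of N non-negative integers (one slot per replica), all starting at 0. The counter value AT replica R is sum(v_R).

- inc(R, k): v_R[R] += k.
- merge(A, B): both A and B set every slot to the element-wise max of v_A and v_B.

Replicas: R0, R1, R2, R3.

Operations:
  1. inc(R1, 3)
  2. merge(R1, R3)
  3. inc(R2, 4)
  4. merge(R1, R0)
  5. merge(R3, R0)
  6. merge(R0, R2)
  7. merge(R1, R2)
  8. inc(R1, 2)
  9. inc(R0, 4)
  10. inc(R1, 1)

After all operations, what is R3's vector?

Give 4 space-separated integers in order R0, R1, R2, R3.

Answer: 0 3 0 0

Derivation:
Op 1: inc R1 by 3 -> R1=(0,3,0,0) value=3
Op 2: merge R1<->R3 -> R1=(0,3,0,0) R3=(0,3,0,0)
Op 3: inc R2 by 4 -> R2=(0,0,4,0) value=4
Op 4: merge R1<->R0 -> R1=(0,3,0,0) R0=(0,3,0,0)
Op 5: merge R3<->R0 -> R3=(0,3,0,0) R0=(0,3,0,0)
Op 6: merge R0<->R2 -> R0=(0,3,4,0) R2=(0,3,4,0)
Op 7: merge R1<->R2 -> R1=(0,3,4,0) R2=(0,3,4,0)
Op 8: inc R1 by 2 -> R1=(0,5,4,0) value=9
Op 9: inc R0 by 4 -> R0=(4,3,4,0) value=11
Op 10: inc R1 by 1 -> R1=(0,6,4,0) value=10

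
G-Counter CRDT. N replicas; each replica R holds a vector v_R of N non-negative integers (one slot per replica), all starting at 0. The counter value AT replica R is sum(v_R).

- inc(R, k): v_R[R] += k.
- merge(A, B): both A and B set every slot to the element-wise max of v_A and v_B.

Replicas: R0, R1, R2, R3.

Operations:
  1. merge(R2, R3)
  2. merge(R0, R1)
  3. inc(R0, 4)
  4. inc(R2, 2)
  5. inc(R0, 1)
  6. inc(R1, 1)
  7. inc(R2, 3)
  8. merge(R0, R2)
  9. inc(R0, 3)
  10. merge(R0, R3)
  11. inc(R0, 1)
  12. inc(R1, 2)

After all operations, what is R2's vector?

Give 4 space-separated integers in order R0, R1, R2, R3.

Answer: 5 0 5 0

Derivation:
Op 1: merge R2<->R3 -> R2=(0,0,0,0) R3=(0,0,0,0)
Op 2: merge R0<->R1 -> R0=(0,0,0,0) R1=(0,0,0,0)
Op 3: inc R0 by 4 -> R0=(4,0,0,0) value=4
Op 4: inc R2 by 2 -> R2=(0,0,2,0) value=2
Op 5: inc R0 by 1 -> R0=(5,0,0,0) value=5
Op 6: inc R1 by 1 -> R1=(0,1,0,0) value=1
Op 7: inc R2 by 3 -> R2=(0,0,5,0) value=5
Op 8: merge R0<->R2 -> R0=(5,0,5,0) R2=(5,0,5,0)
Op 9: inc R0 by 3 -> R0=(8,0,5,0) value=13
Op 10: merge R0<->R3 -> R0=(8,0,5,0) R3=(8,0,5,0)
Op 11: inc R0 by 1 -> R0=(9,0,5,0) value=14
Op 12: inc R1 by 2 -> R1=(0,3,0,0) value=3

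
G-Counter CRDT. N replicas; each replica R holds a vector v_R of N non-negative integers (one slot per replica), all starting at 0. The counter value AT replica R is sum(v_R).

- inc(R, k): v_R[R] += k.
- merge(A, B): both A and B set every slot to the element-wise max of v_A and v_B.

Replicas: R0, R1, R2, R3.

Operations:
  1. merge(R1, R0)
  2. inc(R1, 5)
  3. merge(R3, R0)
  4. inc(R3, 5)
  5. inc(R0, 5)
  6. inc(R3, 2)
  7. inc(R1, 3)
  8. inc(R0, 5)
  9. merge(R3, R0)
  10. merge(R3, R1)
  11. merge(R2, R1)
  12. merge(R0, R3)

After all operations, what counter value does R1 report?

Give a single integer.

Op 1: merge R1<->R0 -> R1=(0,0,0,0) R0=(0,0,0,0)
Op 2: inc R1 by 5 -> R1=(0,5,0,0) value=5
Op 3: merge R3<->R0 -> R3=(0,0,0,0) R0=(0,0,0,0)
Op 4: inc R3 by 5 -> R3=(0,0,0,5) value=5
Op 5: inc R0 by 5 -> R0=(5,0,0,0) value=5
Op 6: inc R3 by 2 -> R3=(0,0,0,7) value=7
Op 7: inc R1 by 3 -> R1=(0,8,0,0) value=8
Op 8: inc R0 by 5 -> R0=(10,0,0,0) value=10
Op 9: merge R3<->R0 -> R3=(10,0,0,7) R0=(10,0,0,7)
Op 10: merge R3<->R1 -> R3=(10,8,0,7) R1=(10,8,0,7)
Op 11: merge R2<->R1 -> R2=(10,8,0,7) R1=(10,8,0,7)
Op 12: merge R0<->R3 -> R0=(10,8,0,7) R3=(10,8,0,7)

Answer: 25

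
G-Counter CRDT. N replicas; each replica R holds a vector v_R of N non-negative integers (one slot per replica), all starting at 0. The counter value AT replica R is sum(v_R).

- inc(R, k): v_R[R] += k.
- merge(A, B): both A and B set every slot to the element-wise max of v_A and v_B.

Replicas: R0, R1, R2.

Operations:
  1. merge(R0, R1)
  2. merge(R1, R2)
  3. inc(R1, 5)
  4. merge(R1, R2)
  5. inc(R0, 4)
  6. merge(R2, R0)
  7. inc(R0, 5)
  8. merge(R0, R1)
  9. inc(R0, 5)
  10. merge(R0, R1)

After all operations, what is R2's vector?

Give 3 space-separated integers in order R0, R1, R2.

Op 1: merge R0<->R1 -> R0=(0,0,0) R1=(0,0,0)
Op 2: merge R1<->R2 -> R1=(0,0,0) R2=(0,0,0)
Op 3: inc R1 by 5 -> R1=(0,5,0) value=5
Op 4: merge R1<->R2 -> R1=(0,5,0) R2=(0,5,0)
Op 5: inc R0 by 4 -> R0=(4,0,0) value=4
Op 6: merge R2<->R0 -> R2=(4,5,0) R0=(4,5,0)
Op 7: inc R0 by 5 -> R0=(9,5,0) value=14
Op 8: merge R0<->R1 -> R0=(9,5,0) R1=(9,5,0)
Op 9: inc R0 by 5 -> R0=(14,5,0) value=19
Op 10: merge R0<->R1 -> R0=(14,5,0) R1=(14,5,0)

Answer: 4 5 0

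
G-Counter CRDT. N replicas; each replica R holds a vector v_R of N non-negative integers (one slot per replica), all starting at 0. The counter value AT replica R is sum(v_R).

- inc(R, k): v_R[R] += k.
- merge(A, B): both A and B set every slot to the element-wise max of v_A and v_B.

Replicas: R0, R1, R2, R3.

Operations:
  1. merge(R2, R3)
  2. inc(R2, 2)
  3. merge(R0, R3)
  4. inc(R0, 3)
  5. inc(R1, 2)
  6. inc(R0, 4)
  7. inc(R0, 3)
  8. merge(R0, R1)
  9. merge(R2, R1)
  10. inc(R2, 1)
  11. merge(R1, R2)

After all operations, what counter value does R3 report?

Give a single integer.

Answer: 0

Derivation:
Op 1: merge R2<->R3 -> R2=(0,0,0,0) R3=(0,0,0,0)
Op 2: inc R2 by 2 -> R2=(0,0,2,0) value=2
Op 3: merge R0<->R3 -> R0=(0,0,0,0) R3=(0,0,0,0)
Op 4: inc R0 by 3 -> R0=(3,0,0,0) value=3
Op 5: inc R1 by 2 -> R1=(0,2,0,0) value=2
Op 6: inc R0 by 4 -> R0=(7,0,0,0) value=7
Op 7: inc R0 by 3 -> R0=(10,0,0,0) value=10
Op 8: merge R0<->R1 -> R0=(10,2,0,0) R1=(10,2,0,0)
Op 9: merge R2<->R1 -> R2=(10,2,2,0) R1=(10,2,2,0)
Op 10: inc R2 by 1 -> R2=(10,2,3,0) value=15
Op 11: merge R1<->R2 -> R1=(10,2,3,0) R2=(10,2,3,0)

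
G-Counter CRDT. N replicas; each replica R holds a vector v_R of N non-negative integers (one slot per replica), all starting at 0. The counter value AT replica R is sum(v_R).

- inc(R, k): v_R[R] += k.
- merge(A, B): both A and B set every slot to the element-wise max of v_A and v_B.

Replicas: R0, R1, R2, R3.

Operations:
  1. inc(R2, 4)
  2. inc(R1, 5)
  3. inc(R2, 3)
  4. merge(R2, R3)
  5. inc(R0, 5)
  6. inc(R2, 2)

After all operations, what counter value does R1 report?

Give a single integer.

Op 1: inc R2 by 4 -> R2=(0,0,4,0) value=4
Op 2: inc R1 by 5 -> R1=(0,5,0,0) value=5
Op 3: inc R2 by 3 -> R2=(0,0,7,0) value=7
Op 4: merge R2<->R3 -> R2=(0,0,7,0) R3=(0,0,7,0)
Op 5: inc R0 by 5 -> R0=(5,0,0,0) value=5
Op 6: inc R2 by 2 -> R2=(0,0,9,0) value=9

Answer: 5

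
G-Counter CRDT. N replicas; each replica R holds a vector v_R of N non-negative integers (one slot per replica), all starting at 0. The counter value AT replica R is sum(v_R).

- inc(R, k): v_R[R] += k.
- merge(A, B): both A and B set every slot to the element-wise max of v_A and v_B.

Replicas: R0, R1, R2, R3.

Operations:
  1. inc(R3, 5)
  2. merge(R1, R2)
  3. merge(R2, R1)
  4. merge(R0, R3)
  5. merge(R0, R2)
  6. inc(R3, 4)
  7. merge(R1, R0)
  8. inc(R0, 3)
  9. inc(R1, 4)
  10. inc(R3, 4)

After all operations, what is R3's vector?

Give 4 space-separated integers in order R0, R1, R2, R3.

Op 1: inc R3 by 5 -> R3=(0,0,0,5) value=5
Op 2: merge R1<->R2 -> R1=(0,0,0,0) R2=(0,0,0,0)
Op 3: merge R2<->R1 -> R2=(0,0,0,0) R1=(0,0,0,0)
Op 4: merge R0<->R3 -> R0=(0,0,0,5) R3=(0,0,0,5)
Op 5: merge R0<->R2 -> R0=(0,0,0,5) R2=(0,0,0,5)
Op 6: inc R3 by 4 -> R3=(0,0,0,9) value=9
Op 7: merge R1<->R0 -> R1=(0,0,0,5) R0=(0,0,0,5)
Op 8: inc R0 by 3 -> R0=(3,0,0,5) value=8
Op 9: inc R1 by 4 -> R1=(0,4,0,5) value=9
Op 10: inc R3 by 4 -> R3=(0,0,0,13) value=13

Answer: 0 0 0 13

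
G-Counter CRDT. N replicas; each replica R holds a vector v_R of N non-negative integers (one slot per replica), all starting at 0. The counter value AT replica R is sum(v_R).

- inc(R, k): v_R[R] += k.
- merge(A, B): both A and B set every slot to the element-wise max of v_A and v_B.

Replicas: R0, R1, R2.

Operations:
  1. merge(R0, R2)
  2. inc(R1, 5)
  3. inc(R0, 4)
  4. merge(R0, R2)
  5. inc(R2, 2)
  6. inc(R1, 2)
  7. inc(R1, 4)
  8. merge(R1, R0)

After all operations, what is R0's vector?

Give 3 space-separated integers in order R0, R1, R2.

Op 1: merge R0<->R2 -> R0=(0,0,0) R2=(0,0,0)
Op 2: inc R1 by 5 -> R1=(0,5,0) value=5
Op 3: inc R0 by 4 -> R0=(4,0,0) value=4
Op 4: merge R0<->R2 -> R0=(4,0,0) R2=(4,0,0)
Op 5: inc R2 by 2 -> R2=(4,0,2) value=6
Op 6: inc R1 by 2 -> R1=(0,7,0) value=7
Op 7: inc R1 by 4 -> R1=(0,11,0) value=11
Op 8: merge R1<->R0 -> R1=(4,11,0) R0=(4,11,0)

Answer: 4 11 0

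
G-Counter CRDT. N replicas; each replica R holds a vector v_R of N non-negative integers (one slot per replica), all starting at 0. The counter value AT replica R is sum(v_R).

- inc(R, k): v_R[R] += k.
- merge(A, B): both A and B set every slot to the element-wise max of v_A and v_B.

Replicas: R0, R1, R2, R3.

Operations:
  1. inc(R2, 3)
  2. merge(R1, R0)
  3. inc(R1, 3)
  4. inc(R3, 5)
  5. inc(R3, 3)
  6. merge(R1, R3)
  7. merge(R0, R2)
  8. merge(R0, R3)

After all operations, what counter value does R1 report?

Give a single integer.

Answer: 11

Derivation:
Op 1: inc R2 by 3 -> R2=(0,0,3,0) value=3
Op 2: merge R1<->R0 -> R1=(0,0,0,0) R0=(0,0,0,0)
Op 3: inc R1 by 3 -> R1=(0,3,0,0) value=3
Op 4: inc R3 by 5 -> R3=(0,0,0,5) value=5
Op 5: inc R3 by 3 -> R3=(0,0,0,8) value=8
Op 6: merge R1<->R3 -> R1=(0,3,0,8) R3=(0,3,0,8)
Op 7: merge R0<->R2 -> R0=(0,0,3,0) R2=(0,0,3,0)
Op 8: merge R0<->R3 -> R0=(0,3,3,8) R3=(0,3,3,8)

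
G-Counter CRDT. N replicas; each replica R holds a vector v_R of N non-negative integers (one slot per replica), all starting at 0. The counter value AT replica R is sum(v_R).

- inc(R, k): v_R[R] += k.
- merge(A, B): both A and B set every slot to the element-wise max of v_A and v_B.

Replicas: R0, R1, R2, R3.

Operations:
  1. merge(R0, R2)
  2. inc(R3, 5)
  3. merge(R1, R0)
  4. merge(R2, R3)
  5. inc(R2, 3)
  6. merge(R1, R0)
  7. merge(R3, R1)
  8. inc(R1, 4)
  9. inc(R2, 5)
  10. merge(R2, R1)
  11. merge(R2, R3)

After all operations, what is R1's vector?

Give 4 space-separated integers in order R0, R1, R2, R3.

Answer: 0 4 8 5

Derivation:
Op 1: merge R0<->R2 -> R0=(0,0,0,0) R2=(0,0,0,0)
Op 2: inc R3 by 5 -> R3=(0,0,0,5) value=5
Op 3: merge R1<->R0 -> R1=(0,0,0,0) R0=(0,0,0,0)
Op 4: merge R2<->R3 -> R2=(0,0,0,5) R3=(0,0,0,5)
Op 5: inc R2 by 3 -> R2=(0,0,3,5) value=8
Op 6: merge R1<->R0 -> R1=(0,0,0,0) R0=(0,0,0,0)
Op 7: merge R3<->R1 -> R3=(0,0,0,5) R1=(0,0,0,5)
Op 8: inc R1 by 4 -> R1=(0,4,0,5) value=9
Op 9: inc R2 by 5 -> R2=(0,0,8,5) value=13
Op 10: merge R2<->R1 -> R2=(0,4,8,5) R1=(0,4,8,5)
Op 11: merge R2<->R3 -> R2=(0,4,8,5) R3=(0,4,8,5)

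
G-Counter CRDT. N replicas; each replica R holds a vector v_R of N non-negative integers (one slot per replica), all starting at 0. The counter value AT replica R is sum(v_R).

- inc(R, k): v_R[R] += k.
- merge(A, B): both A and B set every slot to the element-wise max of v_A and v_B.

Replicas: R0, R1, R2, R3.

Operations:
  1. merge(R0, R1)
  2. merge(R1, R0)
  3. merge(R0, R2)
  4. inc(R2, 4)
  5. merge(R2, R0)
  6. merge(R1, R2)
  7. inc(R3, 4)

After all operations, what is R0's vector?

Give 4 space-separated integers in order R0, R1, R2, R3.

Op 1: merge R0<->R1 -> R0=(0,0,0,0) R1=(0,0,0,0)
Op 2: merge R1<->R0 -> R1=(0,0,0,0) R0=(0,0,0,0)
Op 3: merge R0<->R2 -> R0=(0,0,0,0) R2=(0,0,0,0)
Op 4: inc R2 by 4 -> R2=(0,0,4,0) value=4
Op 5: merge R2<->R0 -> R2=(0,0,4,0) R0=(0,0,4,0)
Op 6: merge R1<->R2 -> R1=(0,0,4,0) R2=(0,0,4,0)
Op 7: inc R3 by 4 -> R3=(0,0,0,4) value=4

Answer: 0 0 4 0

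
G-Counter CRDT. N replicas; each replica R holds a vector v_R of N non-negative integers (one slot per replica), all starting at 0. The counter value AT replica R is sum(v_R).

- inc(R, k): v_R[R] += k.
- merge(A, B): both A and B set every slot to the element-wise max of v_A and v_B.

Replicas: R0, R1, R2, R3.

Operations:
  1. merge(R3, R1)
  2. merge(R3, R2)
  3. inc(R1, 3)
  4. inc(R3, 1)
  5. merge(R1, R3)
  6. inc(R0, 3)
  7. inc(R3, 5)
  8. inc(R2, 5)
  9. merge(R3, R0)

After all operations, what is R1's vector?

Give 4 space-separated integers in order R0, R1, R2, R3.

Answer: 0 3 0 1

Derivation:
Op 1: merge R3<->R1 -> R3=(0,0,0,0) R1=(0,0,0,0)
Op 2: merge R3<->R2 -> R3=(0,0,0,0) R2=(0,0,0,0)
Op 3: inc R1 by 3 -> R1=(0,3,0,0) value=3
Op 4: inc R3 by 1 -> R3=(0,0,0,1) value=1
Op 5: merge R1<->R3 -> R1=(0,3,0,1) R3=(0,3,0,1)
Op 6: inc R0 by 3 -> R0=(3,0,0,0) value=3
Op 7: inc R3 by 5 -> R3=(0,3,0,6) value=9
Op 8: inc R2 by 5 -> R2=(0,0,5,0) value=5
Op 9: merge R3<->R0 -> R3=(3,3,0,6) R0=(3,3,0,6)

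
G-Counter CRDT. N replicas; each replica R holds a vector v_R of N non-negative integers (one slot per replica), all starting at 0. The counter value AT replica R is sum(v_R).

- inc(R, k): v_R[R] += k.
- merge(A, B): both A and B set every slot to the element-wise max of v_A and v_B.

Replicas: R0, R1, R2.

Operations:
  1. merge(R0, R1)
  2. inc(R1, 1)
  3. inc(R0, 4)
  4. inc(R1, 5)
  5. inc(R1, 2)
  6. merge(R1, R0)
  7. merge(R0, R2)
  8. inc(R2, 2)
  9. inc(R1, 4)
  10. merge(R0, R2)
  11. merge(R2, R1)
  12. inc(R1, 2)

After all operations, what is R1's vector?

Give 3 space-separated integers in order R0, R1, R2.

Op 1: merge R0<->R1 -> R0=(0,0,0) R1=(0,0,0)
Op 2: inc R1 by 1 -> R1=(0,1,0) value=1
Op 3: inc R0 by 4 -> R0=(4,0,0) value=4
Op 4: inc R1 by 5 -> R1=(0,6,0) value=6
Op 5: inc R1 by 2 -> R1=(0,8,0) value=8
Op 6: merge R1<->R0 -> R1=(4,8,0) R0=(4,8,0)
Op 7: merge R0<->R2 -> R0=(4,8,0) R2=(4,8,0)
Op 8: inc R2 by 2 -> R2=(4,8,2) value=14
Op 9: inc R1 by 4 -> R1=(4,12,0) value=16
Op 10: merge R0<->R2 -> R0=(4,8,2) R2=(4,8,2)
Op 11: merge R2<->R1 -> R2=(4,12,2) R1=(4,12,2)
Op 12: inc R1 by 2 -> R1=(4,14,2) value=20

Answer: 4 14 2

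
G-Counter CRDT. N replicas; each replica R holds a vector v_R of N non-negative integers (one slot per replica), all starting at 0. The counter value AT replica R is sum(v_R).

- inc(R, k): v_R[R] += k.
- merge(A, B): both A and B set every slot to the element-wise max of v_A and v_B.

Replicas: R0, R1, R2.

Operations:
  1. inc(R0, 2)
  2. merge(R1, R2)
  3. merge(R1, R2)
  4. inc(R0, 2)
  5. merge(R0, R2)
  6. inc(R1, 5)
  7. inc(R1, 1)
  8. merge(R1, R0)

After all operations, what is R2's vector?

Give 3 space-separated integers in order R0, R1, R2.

Op 1: inc R0 by 2 -> R0=(2,0,0) value=2
Op 2: merge R1<->R2 -> R1=(0,0,0) R2=(0,0,0)
Op 3: merge R1<->R2 -> R1=(0,0,0) R2=(0,0,0)
Op 4: inc R0 by 2 -> R0=(4,0,0) value=4
Op 5: merge R0<->R2 -> R0=(4,0,0) R2=(4,0,0)
Op 6: inc R1 by 5 -> R1=(0,5,0) value=5
Op 7: inc R1 by 1 -> R1=(0,6,0) value=6
Op 8: merge R1<->R0 -> R1=(4,6,0) R0=(4,6,0)

Answer: 4 0 0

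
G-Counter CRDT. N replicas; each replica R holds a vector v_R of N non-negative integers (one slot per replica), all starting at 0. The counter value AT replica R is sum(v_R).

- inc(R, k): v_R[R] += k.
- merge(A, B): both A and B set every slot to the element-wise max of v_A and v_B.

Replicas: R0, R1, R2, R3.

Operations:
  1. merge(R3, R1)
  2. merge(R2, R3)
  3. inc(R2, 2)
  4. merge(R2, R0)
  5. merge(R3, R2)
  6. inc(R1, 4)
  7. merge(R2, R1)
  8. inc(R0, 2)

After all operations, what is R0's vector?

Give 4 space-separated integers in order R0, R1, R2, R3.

Answer: 2 0 2 0

Derivation:
Op 1: merge R3<->R1 -> R3=(0,0,0,0) R1=(0,0,0,0)
Op 2: merge R2<->R3 -> R2=(0,0,0,0) R3=(0,0,0,0)
Op 3: inc R2 by 2 -> R2=(0,0,2,0) value=2
Op 4: merge R2<->R0 -> R2=(0,0,2,0) R0=(0,0,2,0)
Op 5: merge R3<->R2 -> R3=(0,0,2,0) R2=(0,0,2,0)
Op 6: inc R1 by 4 -> R1=(0,4,0,0) value=4
Op 7: merge R2<->R1 -> R2=(0,4,2,0) R1=(0,4,2,0)
Op 8: inc R0 by 2 -> R0=(2,0,2,0) value=4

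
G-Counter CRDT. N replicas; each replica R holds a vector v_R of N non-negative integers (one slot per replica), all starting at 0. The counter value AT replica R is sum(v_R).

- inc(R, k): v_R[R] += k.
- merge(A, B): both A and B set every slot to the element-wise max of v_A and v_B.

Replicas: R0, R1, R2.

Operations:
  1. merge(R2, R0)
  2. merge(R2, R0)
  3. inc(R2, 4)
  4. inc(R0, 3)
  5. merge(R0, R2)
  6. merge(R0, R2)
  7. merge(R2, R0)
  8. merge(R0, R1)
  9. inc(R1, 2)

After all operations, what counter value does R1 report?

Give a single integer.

Answer: 9

Derivation:
Op 1: merge R2<->R0 -> R2=(0,0,0) R0=(0,0,0)
Op 2: merge R2<->R0 -> R2=(0,0,0) R0=(0,0,0)
Op 3: inc R2 by 4 -> R2=(0,0,4) value=4
Op 4: inc R0 by 3 -> R0=(3,0,0) value=3
Op 5: merge R0<->R2 -> R0=(3,0,4) R2=(3,0,4)
Op 6: merge R0<->R2 -> R0=(3,0,4) R2=(3,0,4)
Op 7: merge R2<->R0 -> R2=(3,0,4) R0=(3,0,4)
Op 8: merge R0<->R1 -> R0=(3,0,4) R1=(3,0,4)
Op 9: inc R1 by 2 -> R1=(3,2,4) value=9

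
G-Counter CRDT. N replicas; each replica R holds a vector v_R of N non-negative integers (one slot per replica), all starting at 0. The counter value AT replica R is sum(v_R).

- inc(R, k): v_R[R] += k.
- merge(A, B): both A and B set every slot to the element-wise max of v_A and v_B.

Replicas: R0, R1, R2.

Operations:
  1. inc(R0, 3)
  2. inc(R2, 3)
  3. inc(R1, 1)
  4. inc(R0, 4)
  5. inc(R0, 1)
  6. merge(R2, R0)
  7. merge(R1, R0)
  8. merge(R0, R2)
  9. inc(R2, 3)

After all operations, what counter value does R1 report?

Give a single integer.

Op 1: inc R0 by 3 -> R0=(3,0,0) value=3
Op 2: inc R2 by 3 -> R2=(0,0,3) value=3
Op 3: inc R1 by 1 -> R1=(0,1,0) value=1
Op 4: inc R0 by 4 -> R0=(7,0,0) value=7
Op 5: inc R0 by 1 -> R0=(8,0,0) value=8
Op 6: merge R2<->R0 -> R2=(8,0,3) R0=(8,0,3)
Op 7: merge R1<->R0 -> R1=(8,1,3) R0=(8,1,3)
Op 8: merge R0<->R2 -> R0=(8,1,3) R2=(8,1,3)
Op 9: inc R2 by 3 -> R2=(8,1,6) value=15

Answer: 12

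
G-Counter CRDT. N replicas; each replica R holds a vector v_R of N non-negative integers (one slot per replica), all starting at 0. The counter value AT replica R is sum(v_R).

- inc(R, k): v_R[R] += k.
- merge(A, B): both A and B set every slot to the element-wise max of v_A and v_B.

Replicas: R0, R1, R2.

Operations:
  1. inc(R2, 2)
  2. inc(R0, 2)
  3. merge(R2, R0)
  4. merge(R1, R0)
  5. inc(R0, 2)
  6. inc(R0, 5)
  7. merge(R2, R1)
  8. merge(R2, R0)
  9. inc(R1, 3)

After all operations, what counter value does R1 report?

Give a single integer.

Answer: 7

Derivation:
Op 1: inc R2 by 2 -> R2=(0,0,2) value=2
Op 2: inc R0 by 2 -> R0=(2,0,0) value=2
Op 3: merge R2<->R0 -> R2=(2,0,2) R0=(2,0,2)
Op 4: merge R1<->R0 -> R1=(2,0,2) R0=(2,0,2)
Op 5: inc R0 by 2 -> R0=(4,0,2) value=6
Op 6: inc R0 by 5 -> R0=(9,0,2) value=11
Op 7: merge R2<->R1 -> R2=(2,0,2) R1=(2,0,2)
Op 8: merge R2<->R0 -> R2=(9,0,2) R0=(9,0,2)
Op 9: inc R1 by 3 -> R1=(2,3,2) value=7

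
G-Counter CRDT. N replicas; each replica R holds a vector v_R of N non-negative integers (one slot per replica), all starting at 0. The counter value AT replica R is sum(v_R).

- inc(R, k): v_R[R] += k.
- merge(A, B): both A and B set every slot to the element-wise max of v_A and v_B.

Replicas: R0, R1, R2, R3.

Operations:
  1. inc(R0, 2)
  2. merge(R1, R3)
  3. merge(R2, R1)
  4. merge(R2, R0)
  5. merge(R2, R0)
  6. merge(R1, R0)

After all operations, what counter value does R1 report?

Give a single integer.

Answer: 2

Derivation:
Op 1: inc R0 by 2 -> R0=(2,0,0,0) value=2
Op 2: merge R1<->R3 -> R1=(0,0,0,0) R3=(0,0,0,0)
Op 3: merge R2<->R1 -> R2=(0,0,0,0) R1=(0,0,0,0)
Op 4: merge R2<->R0 -> R2=(2,0,0,0) R0=(2,0,0,0)
Op 5: merge R2<->R0 -> R2=(2,0,0,0) R0=(2,0,0,0)
Op 6: merge R1<->R0 -> R1=(2,0,0,0) R0=(2,0,0,0)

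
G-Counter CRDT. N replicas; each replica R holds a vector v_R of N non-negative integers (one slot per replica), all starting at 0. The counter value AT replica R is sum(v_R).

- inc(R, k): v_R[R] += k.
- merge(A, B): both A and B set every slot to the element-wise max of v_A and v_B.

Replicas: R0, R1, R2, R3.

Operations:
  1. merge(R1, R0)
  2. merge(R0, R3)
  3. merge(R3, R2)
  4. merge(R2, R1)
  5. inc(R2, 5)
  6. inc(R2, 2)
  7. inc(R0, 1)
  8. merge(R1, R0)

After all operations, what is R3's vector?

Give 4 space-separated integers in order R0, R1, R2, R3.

Op 1: merge R1<->R0 -> R1=(0,0,0,0) R0=(0,0,0,0)
Op 2: merge R0<->R3 -> R0=(0,0,0,0) R3=(0,0,0,0)
Op 3: merge R3<->R2 -> R3=(0,0,0,0) R2=(0,0,0,0)
Op 4: merge R2<->R1 -> R2=(0,0,0,0) R1=(0,0,0,0)
Op 5: inc R2 by 5 -> R2=(0,0,5,0) value=5
Op 6: inc R2 by 2 -> R2=(0,0,7,0) value=7
Op 7: inc R0 by 1 -> R0=(1,0,0,0) value=1
Op 8: merge R1<->R0 -> R1=(1,0,0,0) R0=(1,0,0,0)

Answer: 0 0 0 0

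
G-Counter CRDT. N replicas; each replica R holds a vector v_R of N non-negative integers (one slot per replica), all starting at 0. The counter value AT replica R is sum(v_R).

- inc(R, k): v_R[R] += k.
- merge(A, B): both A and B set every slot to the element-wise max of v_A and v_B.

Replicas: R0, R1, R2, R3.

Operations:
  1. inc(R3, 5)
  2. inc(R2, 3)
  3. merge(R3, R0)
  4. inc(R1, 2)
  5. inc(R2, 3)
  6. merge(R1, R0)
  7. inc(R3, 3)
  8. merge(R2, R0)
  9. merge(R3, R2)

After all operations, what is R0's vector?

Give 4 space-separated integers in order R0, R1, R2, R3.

Answer: 0 2 6 5

Derivation:
Op 1: inc R3 by 5 -> R3=(0,0,0,5) value=5
Op 2: inc R2 by 3 -> R2=(0,0,3,0) value=3
Op 3: merge R3<->R0 -> R3=(0,0,0,5) R0=(0,0,0,5)
Op 4: inc R1 by 2 -> R1=(0,2,0,0) value=2
Op 5: inc R2 by 3 -> R2=(0,0,6,0) value=6
Op 6: merge R1<->R0 -> R1=(0,2,0,5) R0=(0,2,0,5)
Op 7: inc R3 by 3 -> R3=(0,0,0,8) value=8
Op 8: merge R2<->R0 -> R2=(0,2,6,5) R0=(0,2,6,5)
Op 9: merge R3<->R2 -> R3=(0,2,6,8) R2=(0,2,6,8)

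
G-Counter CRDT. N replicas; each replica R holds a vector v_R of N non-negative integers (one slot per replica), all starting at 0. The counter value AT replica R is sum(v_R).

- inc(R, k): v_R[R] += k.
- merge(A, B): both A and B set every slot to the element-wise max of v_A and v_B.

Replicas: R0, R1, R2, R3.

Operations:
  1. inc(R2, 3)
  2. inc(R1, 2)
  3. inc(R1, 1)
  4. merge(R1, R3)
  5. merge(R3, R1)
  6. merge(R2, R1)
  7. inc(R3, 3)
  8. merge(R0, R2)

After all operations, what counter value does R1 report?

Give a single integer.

Op 1: inc R2 by 3 -> R2=(0,0,3,0) value=3
Op 2: inc R1 by 2 -> R1=(0,2,0,0) value=2
Op 3: inc R1 by 1 -> R1=(0,3,0,0) value=3
Op 4: merge R1<->R3 -> R1=(0,3,0,0) R3=(0,3,0,0)
Op 5: merge R3<->R1 -> R3=(0,3,0,0) R1=(0,3,0,0)
Op 6: merge R2<->R1 -> R2=(0,3,3,0) R1=(0,3,3,0)
Op 7: inc R3 by 3 -> R3=(0,3,0,3) value=6
Op 8: merge R0<->R2 -> R0=(0,3,3,0) R2=(0,3,3,0)

Answer: 6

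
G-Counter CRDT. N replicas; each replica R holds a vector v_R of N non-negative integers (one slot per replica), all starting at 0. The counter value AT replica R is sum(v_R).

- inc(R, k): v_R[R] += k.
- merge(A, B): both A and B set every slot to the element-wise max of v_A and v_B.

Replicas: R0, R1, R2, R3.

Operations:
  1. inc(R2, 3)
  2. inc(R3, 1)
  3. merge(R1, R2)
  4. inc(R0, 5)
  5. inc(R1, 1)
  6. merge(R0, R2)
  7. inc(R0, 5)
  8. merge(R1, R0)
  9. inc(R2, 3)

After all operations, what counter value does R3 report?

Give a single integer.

Op 1: inc R2 by 3 -> R2=(0,0,3,0) value=3
Op 2: inc R3 by 1 -> R3=(0,0,0,1) value=1
Op 3: merge R1<->R2 -> R1=(0,0,3,0) R2=(0,0,3,0)
Op 4: inc R0 by 5 -> R0=(5,0,0,0) value=5
Op 5: inc R1 by 1 -> R1=(0,1,3,0) value=4
Op 6: merge R0<->R2 -> R0=(5,0,3,0) R2=(5,0,3,0)
Op 7: inc R0 by 5 -> R0=(10,0,3,0) value=13
Op 8: merge R1<->R0 -> R1=(10,1,3,0) R0=(10,1,3,0)
Op 9: inc R2 by 3 -> R2=(5,0,6,0) value=11

Answer: 1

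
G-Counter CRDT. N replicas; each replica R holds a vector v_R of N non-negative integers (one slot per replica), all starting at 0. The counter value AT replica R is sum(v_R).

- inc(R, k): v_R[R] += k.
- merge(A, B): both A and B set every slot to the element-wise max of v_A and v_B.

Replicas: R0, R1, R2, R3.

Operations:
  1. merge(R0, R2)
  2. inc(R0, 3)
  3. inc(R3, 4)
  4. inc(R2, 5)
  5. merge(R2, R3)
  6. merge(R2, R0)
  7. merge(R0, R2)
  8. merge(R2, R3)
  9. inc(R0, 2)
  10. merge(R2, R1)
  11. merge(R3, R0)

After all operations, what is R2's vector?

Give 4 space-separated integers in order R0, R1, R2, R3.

Answer: 3 0 5 4

Derivation:
Op 1: merge R0<->R2 -> R0=(0,0,0,0) R2=(0,0,0,0)
Op 2: inc R0 by 3 -> R0=(3,0,0,0) value=3
Op 3: inc R3 by 4 -> R3=(0,0,0,4) value=4
Op 4: inc R2 by 5 -> R2=(0,0,5,0) value=5
Op 5: merge R2<->R3 -> R2=(0,0,5,4) R3=(0,0,5,4)
Op 6: merge R2<->R0 -> R2=(3,0,5,4) R0=(3,0,5,4)
Op 7: merge R0<->R2 -> R0=(3,0,5,4) R2=(3,0,5,4)
Op 8: merge R2<->R3 -> R2=(3,0,5,4) R3=(3,0,5,4)
Op 9: inc R0 by 2 -> R0=(5,0,5,4) value=14
Op 10: merge R2<->R1 -> R2=(3,0,5,4) R1=(3,0,5,4)
Op 11: merge R3<->R0 -> R3=(5,0,5,4) R0=(5,0,5,4)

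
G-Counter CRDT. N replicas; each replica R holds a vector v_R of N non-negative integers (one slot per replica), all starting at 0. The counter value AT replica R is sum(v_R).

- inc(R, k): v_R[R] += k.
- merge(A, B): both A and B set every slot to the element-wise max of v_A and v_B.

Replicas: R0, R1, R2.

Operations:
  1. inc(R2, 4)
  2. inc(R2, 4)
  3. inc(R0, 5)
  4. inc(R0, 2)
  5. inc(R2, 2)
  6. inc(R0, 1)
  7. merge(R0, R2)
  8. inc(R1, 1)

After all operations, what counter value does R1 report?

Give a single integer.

Op 1: inc R2 by 4 -> R2=(0,0,4) value=4
Op 2: inc R2 by 4 -> R2=(0,0,8) value=8
Op 3: inc R0 by 5 -> R0=(5,0,0) value=5
Op 4: inc R0 by 2 -> R0=(7,0,0) value=7
Op 5: inc R2 by 2 -> R2=(0,0,10) value=10
Op 6: inc R0 by 1 -> R0=(8,0,0) value=8
Op 7: merge R0<->R2 -> R0=(8,0,10) R2=(8,0,10)
Op 8: inc R1 by 1 -> R1=(0,1,0) value=1

Answer: 1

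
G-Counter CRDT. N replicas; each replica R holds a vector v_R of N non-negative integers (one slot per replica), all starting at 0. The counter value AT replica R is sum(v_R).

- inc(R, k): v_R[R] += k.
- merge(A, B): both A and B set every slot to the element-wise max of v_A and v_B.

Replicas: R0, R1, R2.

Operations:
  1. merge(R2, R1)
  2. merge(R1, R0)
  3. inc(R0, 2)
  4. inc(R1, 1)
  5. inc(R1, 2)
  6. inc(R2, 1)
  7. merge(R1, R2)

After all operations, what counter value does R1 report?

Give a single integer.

Op 1: merge R2<->R1 -> R2=(0,0,0) R1=(0,0,0)
Op 2: merge R1<->R0 -> R1=(0,0,0) R0=(0,0,0)
Op 3: inc R0 by 2 -> R0=(2,0,0) value=2
Op 4: inc R1 by 1 -> R1=(0,1,0) value=1
Op 5: inc R1 by 2 -> R1=(0,3,0) value=3
Op 6: inc R2 by 1 -> R2=(0,0,1) value=1
Op 7: merge R1<->R2 -> R1=(0,3,1) R2=(0,3,1)

Answer: 4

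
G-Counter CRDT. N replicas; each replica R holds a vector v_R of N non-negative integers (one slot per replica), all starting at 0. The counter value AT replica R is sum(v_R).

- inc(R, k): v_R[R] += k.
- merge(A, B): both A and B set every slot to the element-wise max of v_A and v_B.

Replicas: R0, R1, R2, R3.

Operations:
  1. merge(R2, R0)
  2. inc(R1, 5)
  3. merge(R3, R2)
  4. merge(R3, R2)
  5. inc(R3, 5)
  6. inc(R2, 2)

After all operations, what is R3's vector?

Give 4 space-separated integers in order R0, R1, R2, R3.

Op 1: merge R2<->R0 -> R2=(0,0,0,0) R0=(0,0,0,0)
Op 2: inc R1 by 5 -> R1=(0,5,0,0) value=5
Op 3: merge R3<->R2 -> R3=(0,0,0,0) R2=(0,0,0,0)
Op 4: merge R3<->R2 -> R3=(0,0,0,0) R2=(0,0,0,0)
Op 5: inc R3 by 5 -> R3=(0,0,0,5) value=5
Op 6: inc R2 by 2 -> R2=(0,0,2,0) value=2

Answer: 0 0 0 5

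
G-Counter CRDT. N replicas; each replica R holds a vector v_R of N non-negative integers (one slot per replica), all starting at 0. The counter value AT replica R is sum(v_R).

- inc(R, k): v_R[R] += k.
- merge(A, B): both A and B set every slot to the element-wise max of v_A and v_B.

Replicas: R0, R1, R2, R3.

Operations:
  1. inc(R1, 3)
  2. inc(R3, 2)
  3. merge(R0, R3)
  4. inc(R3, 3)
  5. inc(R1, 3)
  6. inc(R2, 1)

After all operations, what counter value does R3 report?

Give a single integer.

Op 1: inc R1 by 3 -> R1=(0,3,0,0) value=3
Op 2: inc R3 by 2 -> R3=(0,0,0,2) value=2
Op 3: merge R0<->R3 -> R0=(0,0,0,2) R3=(0,0,0,2)
Op 4: inc R3 by 3 -> R3=(0,0,0,5) value=5
Op 5: inc R1 by 3 -> R1=(0,6,0,0) value=6
Op 6: inc R2 by 1 -> R2=(0,0,1,0) value=1

Answer: 5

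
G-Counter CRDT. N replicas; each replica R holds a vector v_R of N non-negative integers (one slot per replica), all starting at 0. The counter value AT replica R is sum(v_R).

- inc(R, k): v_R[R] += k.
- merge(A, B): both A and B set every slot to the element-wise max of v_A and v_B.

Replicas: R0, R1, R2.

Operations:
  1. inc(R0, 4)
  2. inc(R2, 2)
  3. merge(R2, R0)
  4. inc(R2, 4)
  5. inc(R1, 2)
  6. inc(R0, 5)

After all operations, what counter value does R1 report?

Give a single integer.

Answer: 2

Derivation:
Op 1: inc R0 by 4 -> R0=(4,0,0) value=4
Op 2: inc R2 by 2 -> R2=(0,0,2) value=2
Op 3: merge R2<->R0 -> R2=(4,0,2) R0=(4,0,2)
Op 4: inc R2 by 4 -> R2=(4,0,6) value=10
Op 5: inc R1 by 2 -> R1=(0,2,0) value=2
Op 6: inc R0 by 5 -> R0=(9,0,2) value=11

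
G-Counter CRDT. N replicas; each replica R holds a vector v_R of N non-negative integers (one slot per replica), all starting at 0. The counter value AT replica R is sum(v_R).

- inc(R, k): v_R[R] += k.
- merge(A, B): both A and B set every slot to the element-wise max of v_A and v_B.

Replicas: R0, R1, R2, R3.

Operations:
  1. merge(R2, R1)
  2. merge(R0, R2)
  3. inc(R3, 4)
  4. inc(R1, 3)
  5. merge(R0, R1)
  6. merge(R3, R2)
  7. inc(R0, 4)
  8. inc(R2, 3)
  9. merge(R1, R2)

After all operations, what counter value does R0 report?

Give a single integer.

Op 1: merge R2<->R1 -> R2=(0,0,0,0) R1=(0,0,0,0)
Op 2: merge R0<->R2 -> R0=(0,0,0,0) R2=(0,0,0,0)
Op 3: inc R3 by 4 -> R3=(0,0,0,4) value=4
Op 4: inc R1 by 3 -> R1=(0,3,0,0) value=3
Op 5: merge R0<->R1 -> R0=(0,3,0,0) R1=(0,3,0,0)
Op 6: merge R3<->R2 -> R3=(0,0,0,4) R2=(0,0,0,4)
Op 7: inc R0 by 4 -> R0=(4,3,0,0) value=7
Op 8: inc R2 by 3 -> R2=(0,0,3,4) value=7
Op 9: merge R1<->R2 -> R1=(0,3,3,4) R2=(0,3,3,4)

Answer: 7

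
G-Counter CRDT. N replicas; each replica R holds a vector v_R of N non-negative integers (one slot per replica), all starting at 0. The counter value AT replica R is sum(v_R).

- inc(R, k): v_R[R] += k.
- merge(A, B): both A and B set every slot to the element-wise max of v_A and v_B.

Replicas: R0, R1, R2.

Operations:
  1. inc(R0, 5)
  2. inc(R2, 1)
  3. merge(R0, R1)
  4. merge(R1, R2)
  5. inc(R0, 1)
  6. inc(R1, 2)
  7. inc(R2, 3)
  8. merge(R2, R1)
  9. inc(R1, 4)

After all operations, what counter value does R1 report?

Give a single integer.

Op 1: inc R0 by 5 -> R0=(5,0,0) value=5
Op 2: inc R2 by 1 -> R2=(0,0,1) value=1
Op 3: merge R0<->R1 -> R0=(5,0,0) R1=(5,0,0)
Op 4: merge R1<->R2 -> R1=(5,0,1) R2=(5,0,1)
Op 5: inc R0 by 1 -> R0=(6,0,0) value=6
Op 6: inc R1 by 2 -> R1=(5,2,1) value=8
Op 7: inc R2 by 3 -> R2=(5,0,4) value=9
Op 8: merge R2<->R1 -> R2=(5,2,4) R1=(5,2,4)
Op 9: inc R1 by 4 -> R1=(5,6,4) value=15

Answer: 15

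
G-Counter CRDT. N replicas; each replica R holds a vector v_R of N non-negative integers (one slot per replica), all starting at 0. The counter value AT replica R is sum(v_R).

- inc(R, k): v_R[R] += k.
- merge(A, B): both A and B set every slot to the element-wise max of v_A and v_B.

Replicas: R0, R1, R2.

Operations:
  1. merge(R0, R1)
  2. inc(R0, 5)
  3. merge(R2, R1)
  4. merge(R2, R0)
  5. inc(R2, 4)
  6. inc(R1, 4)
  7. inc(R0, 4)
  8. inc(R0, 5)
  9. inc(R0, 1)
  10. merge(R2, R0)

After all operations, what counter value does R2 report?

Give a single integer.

Answer: 19

Derivation:
Op 1: merge R0<->R1 -> R0=(0,0,0) R1=(0,0,0)
Op 2: inc R0 by 5 -> R0=(5,0,0) value=5
Op 3: merge R2<->R1 -> R2=(0,0,0) R1=(0,0,0)
Op 4: merge R2<->R0 -> R2=(5,0,0) R0=(5,0,0)
Op 5: inc R2 by 4 -> R2=(5,0,4) value=9
Op 6: inc R1 by 4 -> R1=(0,4,0) value=4
Op 7: inc R0 by 4 -> R0=(9,0,0) value=9
Op 8: inc R0 by 5 -> R0=(14,0,0) value=14
Op 9: inc R0 by 1 -> R0=(15,0,0) value=15
Op 10: merge R2<->R0 -> R2=(15,0,4) R0=(15,0,4)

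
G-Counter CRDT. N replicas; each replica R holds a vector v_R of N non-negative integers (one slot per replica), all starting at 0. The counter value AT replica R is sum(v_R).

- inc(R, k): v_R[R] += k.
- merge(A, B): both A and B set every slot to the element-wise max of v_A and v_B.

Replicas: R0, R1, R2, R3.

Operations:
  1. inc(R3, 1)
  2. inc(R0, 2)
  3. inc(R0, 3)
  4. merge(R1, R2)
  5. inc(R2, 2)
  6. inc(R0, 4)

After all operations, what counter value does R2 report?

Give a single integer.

Answer: 2

Derivation:
Op 1: inc R3 by 1 -> R3=(0,0,0,1) value=1
Op 2: inc R0 by 2 -> R0=(2,0,0,0) value=2
Op 3: inc R0 by 3 -> R0=(5,0,0,0) value=5
Op 4: merge R1<->R2 -> R1=(0,0,0,0) R2=(0,0,0,0)
Op 5: inc R2 by 2 -> R2=(0,0,2,0) value=2
Op 6: inc R0 by 4 -> R0=(9,0,0,0) value=9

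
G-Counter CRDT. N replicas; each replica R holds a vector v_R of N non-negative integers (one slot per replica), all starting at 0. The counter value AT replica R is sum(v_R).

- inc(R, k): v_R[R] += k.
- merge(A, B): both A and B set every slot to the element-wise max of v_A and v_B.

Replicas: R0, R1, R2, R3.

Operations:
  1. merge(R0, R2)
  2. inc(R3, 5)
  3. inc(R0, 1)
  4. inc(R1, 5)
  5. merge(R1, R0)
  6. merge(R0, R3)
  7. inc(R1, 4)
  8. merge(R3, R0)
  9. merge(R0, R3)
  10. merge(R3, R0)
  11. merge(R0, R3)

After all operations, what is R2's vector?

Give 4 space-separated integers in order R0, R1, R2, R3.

Op 1: merge R0<->R2 -> R0=(0,0,0,0) R2=(0,0,0,0)
Op 2: inc R3 by 5 -> R3=(0,0,0,5) value=5
Op 3: inc R0 by 1 -> R0=(1,0,0,0) value=1
Op 4: inc R1 by 5 -> R1=(0,5,0,0) value=5
Op 5: merge R1<->R0 -> R1=(1,5,0,0) R0=(1,5,0,0)
Op 6: merge R0<->R3 -> R0=(1,5,0,5) R3=(1,5,0,5)
Op 7: inc R1 by 4 -> R1=(1,9,0,0) value=10
Op 8: merge R3<->R0 -> R3=(1,5,0,5) R0=(1,5,0,5)
Op 9: merge R0<->R3 -> R0=(1,5,0,5) R3=(1,5,0,5)
Op 10: merge R3<->R0 -> R3=(1,5,0,5) R0=(1,5,0,5)
Op 11: merge R0<->R3 -> R0=(1,5,0,5) R3=(1,5,0,5)

Answer: 0 0 0 0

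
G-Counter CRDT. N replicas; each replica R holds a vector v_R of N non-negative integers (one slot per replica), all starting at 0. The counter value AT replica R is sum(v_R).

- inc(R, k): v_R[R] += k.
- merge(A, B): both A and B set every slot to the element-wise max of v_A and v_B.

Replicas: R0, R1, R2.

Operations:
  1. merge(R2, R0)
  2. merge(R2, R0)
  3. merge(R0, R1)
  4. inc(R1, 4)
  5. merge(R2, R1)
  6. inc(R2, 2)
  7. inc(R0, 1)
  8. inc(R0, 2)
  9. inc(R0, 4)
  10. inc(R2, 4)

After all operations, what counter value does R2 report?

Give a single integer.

Answer: 10

Derivation:
Op 1: merge R2<->R0 -> R2=(0,0,0) R0=(0,0,0)
Op 2: merge R2<->R0 -> R2=(0,0,0) R0=(0,0,0)
Op 3: merge R0<->R1 -> R0=(0,0,0) R1=(0,0,0)
Op 4: inc R1 by 4 -> R1=(0,4,0) value=4
Op 5: merge R2<->R1 -> R2=(0,4,0) R1=(0,4,0)
Op 6: inc R2 by 2 -> R2=(0,4,2) value=6
Op 7: inc R0 by 1 -> R0=(1,0,0) value=1
Op 8: inc R0 by 2 -> R0=(3,0,0) value=3
Op 9: inc R0 by 4 -> R0=(7,0,0) value=7
Op 10: inc R2 by 4 -> R2=(0,4,6) value=10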